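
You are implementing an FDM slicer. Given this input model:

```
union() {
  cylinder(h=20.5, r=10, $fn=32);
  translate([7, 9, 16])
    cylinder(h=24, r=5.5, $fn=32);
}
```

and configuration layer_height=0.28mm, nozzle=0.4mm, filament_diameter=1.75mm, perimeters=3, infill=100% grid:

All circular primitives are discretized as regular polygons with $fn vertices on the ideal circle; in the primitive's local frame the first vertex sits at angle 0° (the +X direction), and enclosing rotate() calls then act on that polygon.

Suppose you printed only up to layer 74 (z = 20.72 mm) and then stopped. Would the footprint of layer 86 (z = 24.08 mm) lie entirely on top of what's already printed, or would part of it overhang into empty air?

Compare the two slices. At z = 20.72: the cylinder does not reach this height (z outside [0, 20.5]); the r=5.5 cylinder at (7, 9) gives a regular 32-gon of circumradius 5.5 (constant along its height) (area = (32/2)·5.500²·sin(360°/32) = 94.42 mm²); Combining (union): only the r=5.5 cylinder at (7, 9) is present, so the union is just that shape — area = 94.42 mm². At z = 24.08: the cylinder is absent (z outside [0, 20.5]); the cylinder at (7, 9): section is a regular 32-gon, circumradius r=5.5 (area = (32/2)·5.500²·sin(360°/32) = 94.42 mm²); Merging all regions: only the r=5.5 cylinder at (7, 9) is present, so the union is just that shape — area = 94.42 mm². Checking containment: the cross-section at z = 24.08 is a subset of the cross-section at z = 20.72.

entirely on top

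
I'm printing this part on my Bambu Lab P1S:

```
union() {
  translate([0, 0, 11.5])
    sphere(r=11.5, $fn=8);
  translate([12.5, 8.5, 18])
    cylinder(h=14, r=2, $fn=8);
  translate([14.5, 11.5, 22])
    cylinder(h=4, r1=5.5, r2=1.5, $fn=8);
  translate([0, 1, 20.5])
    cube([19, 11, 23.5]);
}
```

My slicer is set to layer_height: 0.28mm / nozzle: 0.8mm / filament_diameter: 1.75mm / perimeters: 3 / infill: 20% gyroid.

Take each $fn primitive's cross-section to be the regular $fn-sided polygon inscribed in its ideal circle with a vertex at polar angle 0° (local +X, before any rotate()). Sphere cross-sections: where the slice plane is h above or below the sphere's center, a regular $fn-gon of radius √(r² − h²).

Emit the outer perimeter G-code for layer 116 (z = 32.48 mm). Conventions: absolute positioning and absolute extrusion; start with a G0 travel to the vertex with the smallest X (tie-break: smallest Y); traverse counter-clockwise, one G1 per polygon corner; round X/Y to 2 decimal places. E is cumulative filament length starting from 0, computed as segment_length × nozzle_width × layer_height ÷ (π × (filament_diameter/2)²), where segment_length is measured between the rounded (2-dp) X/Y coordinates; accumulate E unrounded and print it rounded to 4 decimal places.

G0 X0.00 Y1.00 Z32.48
G1 X19.00 Y1.00 E1.7694
G1 X19.00 Y12.00 E2.7939
G1 X0.00 Y12.00 E4.5633
G1 X0.00 Y1.00 E5.5877

At z = 32.48 mm: the sphere does not reach this height (|z−center|=20.980 > r=11.5); the cylinder at (12.5, 8.5) is absent (z outside [18, 32]); the cone at (14.5, 11.5) does not reach this height (z outside [22, 26]); the 19×11 cube at (0, 1) contributes its full rectangle; Merging all regions: only the 19×11 cube at (0, 1) is present, so the union is just that shape — 1 connected region. The outline is a single polygon with 4 vertices. Extrusion per mm of travel: 0.8 × 0.28 / (π × 0.875²) = 0.093128. Accumulating E over each segment gives final E = 5.5877.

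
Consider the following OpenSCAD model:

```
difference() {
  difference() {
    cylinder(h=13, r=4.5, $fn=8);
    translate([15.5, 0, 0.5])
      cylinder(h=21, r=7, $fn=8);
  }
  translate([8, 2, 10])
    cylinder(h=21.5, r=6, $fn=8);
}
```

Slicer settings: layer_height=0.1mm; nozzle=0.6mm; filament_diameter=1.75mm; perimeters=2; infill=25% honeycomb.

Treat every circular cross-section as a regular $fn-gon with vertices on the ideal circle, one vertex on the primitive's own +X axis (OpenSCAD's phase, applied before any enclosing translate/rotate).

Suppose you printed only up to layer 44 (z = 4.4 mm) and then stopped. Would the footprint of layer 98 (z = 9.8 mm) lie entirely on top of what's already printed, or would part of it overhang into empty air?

entirely on top

Compare the two slices. At z = 4.4: the cylinder: section is a regular 8-gon, circumradius r=4.5 (area = (8/2)·4.500²·sin(360°/8) = 57.28 mm²); the cylinder at (15.5, 0): section is a regular 8-gon, circumradius r=7 (area = (8/2)·7.000²·sin(360°/8) = 138.59 mm²); Subtracting the remaining from the first: starting from the r=4.5 cylinder (57.28 mm²), the r=7 cylinder at (15.5, 0) misses the remaining region (no effect) — area = 57.28 mm²; the cylinder at (8, 2) is not intersected at this z (z outside [10, 31.5]); After the difference (first − rest): none of the subtracted shapes is present at this height, so that combined region is unchanged — area = 57.28 mm². At z = 9.8: the r=4.5 cylinder gives a regular 8-gon of circumradius 4.5 (constant along its height) (area = (8/2)·4.500²·sin(360°/8) = 57.28 mm²); the r=7 cylinder at (15.5, 0) gives a regular 8-gon of circumradius 7 (constant along its height) (area = (8/2)·7.000²·sin(360°/8) = 138.59 mm²); Subtracting the remaining from the first: starting from the r=4.5 cylinder (57.28 mm²), the r=7 cylinder at (15.5, 0) misses the remaining region (no effect) — area = 57.28 mm²; the cylinder at (8, 2) is not intersected at this z (z outside [10, 31.5]); Taking the first minus the rest: none of the subtracted shapes is present at this height, so that combined region is unchanged — area = 57.28 mm². Checking containment: the cross-section at z = 9.8 is a subset of the cross-section at z = 4.4.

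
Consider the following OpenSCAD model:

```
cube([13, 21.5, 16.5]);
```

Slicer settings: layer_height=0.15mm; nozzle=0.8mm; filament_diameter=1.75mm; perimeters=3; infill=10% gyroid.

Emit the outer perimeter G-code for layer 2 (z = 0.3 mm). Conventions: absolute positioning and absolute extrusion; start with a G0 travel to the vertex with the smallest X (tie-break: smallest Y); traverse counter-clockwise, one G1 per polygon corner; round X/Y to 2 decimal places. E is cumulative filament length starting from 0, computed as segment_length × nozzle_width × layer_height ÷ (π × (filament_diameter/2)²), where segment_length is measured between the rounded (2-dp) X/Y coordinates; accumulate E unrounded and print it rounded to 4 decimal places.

G0 X0.00 Y0.00 Z0.30
G1 X13.00 Y0.00 E0.6486
G1 X13.00 Y21.50 E1.7212
G1 X0.00 Y21.50 E2.3698
G1 X0.00 Y0.00 E3.4424

At z = 0.3 mm: the cube is present — its section is the full 13×21.5 rectangle. The outline is a single polygon with 4 vertices. Extrusion per mm of travel: 0.8 × 0.15 / (π × 0.875²) = 0.049890. Accumulating E over each segment gives final E = 3.4424.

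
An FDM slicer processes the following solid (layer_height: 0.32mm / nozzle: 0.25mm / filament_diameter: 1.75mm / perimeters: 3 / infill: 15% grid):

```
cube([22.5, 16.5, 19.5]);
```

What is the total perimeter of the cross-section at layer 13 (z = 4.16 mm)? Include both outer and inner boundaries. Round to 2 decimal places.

78.00 mm

At z = 4.16 mm: the 22.5×16.5 cube contributes its full rectangle (perimeter 78.00 mm). Overall, the cross-section is a single solid region. Total boundary length (outer) = 78.00 mm.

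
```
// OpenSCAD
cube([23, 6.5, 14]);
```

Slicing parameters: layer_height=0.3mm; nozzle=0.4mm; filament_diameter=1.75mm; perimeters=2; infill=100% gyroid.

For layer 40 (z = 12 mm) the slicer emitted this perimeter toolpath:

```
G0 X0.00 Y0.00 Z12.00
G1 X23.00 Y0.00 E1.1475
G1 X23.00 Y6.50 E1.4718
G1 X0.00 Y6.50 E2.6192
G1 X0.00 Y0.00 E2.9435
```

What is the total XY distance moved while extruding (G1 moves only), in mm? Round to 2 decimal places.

Sum the Euclidean lengths of each G1 segment: total = 59.00 mm.

59.00 mm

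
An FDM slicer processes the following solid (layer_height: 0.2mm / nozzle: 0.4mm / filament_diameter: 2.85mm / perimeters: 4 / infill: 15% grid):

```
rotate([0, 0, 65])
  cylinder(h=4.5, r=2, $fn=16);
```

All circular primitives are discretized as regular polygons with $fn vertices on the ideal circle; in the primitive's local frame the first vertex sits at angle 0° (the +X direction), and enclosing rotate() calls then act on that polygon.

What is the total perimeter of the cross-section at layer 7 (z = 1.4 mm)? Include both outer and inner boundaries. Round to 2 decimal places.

12.49 mm

At z = 1.4 mm: the r=2 cylinder contributes a regular 16-gon of circumradius 2 (perimeter = 2·16·2.000·sin(180°/16) = 12.49 mm); (rotated 65° about Z; rotation is an isometry so areas/perimeters/island counts are preserved). Overall, the cross-section is a single solid region. Total boundary length (outer) = 12.49 mm.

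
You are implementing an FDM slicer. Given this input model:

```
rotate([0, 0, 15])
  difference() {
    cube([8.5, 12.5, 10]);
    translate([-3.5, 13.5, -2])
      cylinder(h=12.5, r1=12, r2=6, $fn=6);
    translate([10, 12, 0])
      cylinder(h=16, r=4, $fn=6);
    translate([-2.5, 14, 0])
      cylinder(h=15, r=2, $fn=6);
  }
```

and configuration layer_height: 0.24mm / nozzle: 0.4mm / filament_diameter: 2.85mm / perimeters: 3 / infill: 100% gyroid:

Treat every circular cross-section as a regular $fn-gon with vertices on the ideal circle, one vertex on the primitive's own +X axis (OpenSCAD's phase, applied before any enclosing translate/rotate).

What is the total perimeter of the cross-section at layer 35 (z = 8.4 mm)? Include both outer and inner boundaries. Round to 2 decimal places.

38.76 mm

At z = 8.4 mm: the cube (footprint 8.5×12.5) is included at this height (perimeter 42.00 mm); the cone at (-3.5, 13.5) (r1=12→r2=6) has section circumradius 7.008 here — a regular 6-gon (perimeter = 2·6·7.008·sin(180°/6) = 42.05 mm); the r=4 cylinder at (10, 12) contributes a regular 6-gon of circumradius 4 (perimeter = 2·6·4.000·sin(180°/6) = 24.00 mm); the cylinder at (-2.5, 14): section is a regular 6-gon, circumradius r=2 (perimeter = 2·6·2.000·sin(180°/6) = 12.00 mm); Subtracting the remaining from the first: starting from the 8.5×12.5 cube, the cone at (-3.5, 13.5) partially overlaps it — only the 7.44 mm² overlap (of its 127.60 mm²) is removed, clipping the outline; the r=4 cylinder at (10, 12) partially overlaps it — only the 6.37 mm² overlap (of its 41.57 mm²) is removed, clipping the outline; the r=2 cylinder at (-2.5, 14) misses the remaining region (no effect) — boundary = 38.76 mm; (whole slice rotated 15° about Z — lengths, areas and connectivity unchanged). Overall, the cross-section is a single solid region. Total boundary length (outer) = 38.76 mm.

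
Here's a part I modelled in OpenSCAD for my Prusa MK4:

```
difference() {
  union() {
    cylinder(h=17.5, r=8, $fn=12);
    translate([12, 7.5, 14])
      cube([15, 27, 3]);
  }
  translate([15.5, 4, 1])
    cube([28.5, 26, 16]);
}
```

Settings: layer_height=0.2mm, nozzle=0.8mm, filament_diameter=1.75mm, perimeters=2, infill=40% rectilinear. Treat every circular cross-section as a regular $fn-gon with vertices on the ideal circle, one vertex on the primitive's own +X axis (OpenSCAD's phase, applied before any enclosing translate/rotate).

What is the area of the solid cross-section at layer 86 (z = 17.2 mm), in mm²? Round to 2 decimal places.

At z = 17.2 mm: the r=8 cylinder contributes a regular 12-gon of circumradius 8 (area = (12/2)·8.000²·sin(360°/12) = 192.00 mm²); the cube at (12, 7.5) is not intersected at this z (z outside [14, 17]); Merging all regions: only the r=8 cylinder is present, so the union is just that shape — area = 192.00 mm²; the cube at (15.5, 4) is not intersected at this z (z outside [1, 17]); Taking the first minus the rest: none of the subtracted shapes is present at this height, so the result so far is unchanged — area = 192.00 mm². Overall, the cross-section is a single solid region. Net area = 192.00 mm².

192.00 mm²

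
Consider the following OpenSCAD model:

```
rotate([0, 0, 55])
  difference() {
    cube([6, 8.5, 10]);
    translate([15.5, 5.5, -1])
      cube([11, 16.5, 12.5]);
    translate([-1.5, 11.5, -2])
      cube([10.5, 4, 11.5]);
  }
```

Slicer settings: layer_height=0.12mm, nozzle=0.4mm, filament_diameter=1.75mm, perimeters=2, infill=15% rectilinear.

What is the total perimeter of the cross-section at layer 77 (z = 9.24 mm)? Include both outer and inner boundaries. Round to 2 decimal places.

At z = 9.24 mm: the cube (footprint 6×8.5) is included at this height (perimeter 29.00 mm); the cube at (15.5, 5.5) is present — its section is the full 11×16.5 rectangle (perimeter 55.00 mm); the 10.5×4 cube at (-1.5, 11.5) contributes its full rectangle (perimeter 29.00 mm); Subtracting the remaining from the first: starting from the 6×8.5 cube, the 11×16.5 cube at (15.5, 5.5) misses the remaining region (no effect); the 10.5×4 cube at (-1.5, 11.5) misses the remaining region (no effect) — boundary = 29.00 mm; (whole slice rotated 55° about Z — lengths, areas and connectivity unchanged). Overall, the cross-section is a single solid region. Total boundary length (outer) = 29.00 mm.

29.00 mm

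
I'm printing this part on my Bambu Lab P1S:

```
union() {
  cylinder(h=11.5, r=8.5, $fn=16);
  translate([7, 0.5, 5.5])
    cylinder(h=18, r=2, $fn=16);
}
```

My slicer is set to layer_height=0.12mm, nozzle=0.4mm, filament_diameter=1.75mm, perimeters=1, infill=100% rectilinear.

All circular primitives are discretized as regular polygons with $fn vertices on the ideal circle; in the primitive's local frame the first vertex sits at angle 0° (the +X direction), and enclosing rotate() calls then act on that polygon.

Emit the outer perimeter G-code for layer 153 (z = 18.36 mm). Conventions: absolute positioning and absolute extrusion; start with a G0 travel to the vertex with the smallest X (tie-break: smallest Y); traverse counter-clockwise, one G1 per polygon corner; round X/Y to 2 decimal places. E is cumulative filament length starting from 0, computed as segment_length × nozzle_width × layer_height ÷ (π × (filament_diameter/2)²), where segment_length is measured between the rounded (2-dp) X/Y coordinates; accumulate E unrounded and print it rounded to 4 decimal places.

At z = 18.36 mm: the cylinder is absent (z outside [0, 11.5]); the cylinder at (7, 0.5): section is a regular 16-gon, circumradius r=2; Merging all regions: only the r=2 cylinder at (7, 0.5) is present, so the union is just that shape — 1 connected region. The outline is a single polygon with 16 vertices. Extrusion per mm of travel: 0.4 × 0.12 / (π × 0.875²) = 0.019956. Accumulating E over each segment gives final E = 0.2492.

G0 X5.00 Y0.50 Z18.36
G1 X5.15 Y-0.27 E0.0157
G1 X5.59 Y-0.91 E0.0312
G1 X6.23 Y-1.35 E0.0467
G1 X7.00 Y-1.50 E0.0623
G1 X7.77 Y-1.35 E0.0780
G1 X8.41 Y-0.91 E0.0935
G1 X8.85 Y-0.27 E0.1090
G1 X9.00 Y0.50 E0.1246
G1 X8.85 Y1.27 E0.1403
G1 X8.41 Y1.91 E0.1558
G1 X7.77 Y2.35 E0.1713
G1 X7.00 Y2.50 E0.1869
G1 X6.23 Y2.35 E0.2026
G1 X5.59 Y1.91 E0.2181
G1 X5.15 Y1.27 E0.2336
G1 X5.00 Y0.50 E0.2492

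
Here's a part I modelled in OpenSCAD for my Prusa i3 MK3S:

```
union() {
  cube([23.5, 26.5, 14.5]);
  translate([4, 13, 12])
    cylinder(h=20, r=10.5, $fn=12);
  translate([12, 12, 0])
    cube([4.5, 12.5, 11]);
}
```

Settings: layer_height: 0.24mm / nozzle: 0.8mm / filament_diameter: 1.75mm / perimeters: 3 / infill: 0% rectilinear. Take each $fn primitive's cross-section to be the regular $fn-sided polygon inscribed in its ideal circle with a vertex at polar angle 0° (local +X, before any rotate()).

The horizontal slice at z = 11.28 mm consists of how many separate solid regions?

At z = 11.28 mm: the cube is present — its section is the full 23.5×26.5 rectangle; the cylinder at (4, 13) is absent (z outside [12, 32]); the cube at (12, 12) is absent (z outside [0, 11]); Merging all regions: only the 23.5×26.5 cube is present, so the union is just that shape — 1 connected region. The result has 1 disconnected region.

1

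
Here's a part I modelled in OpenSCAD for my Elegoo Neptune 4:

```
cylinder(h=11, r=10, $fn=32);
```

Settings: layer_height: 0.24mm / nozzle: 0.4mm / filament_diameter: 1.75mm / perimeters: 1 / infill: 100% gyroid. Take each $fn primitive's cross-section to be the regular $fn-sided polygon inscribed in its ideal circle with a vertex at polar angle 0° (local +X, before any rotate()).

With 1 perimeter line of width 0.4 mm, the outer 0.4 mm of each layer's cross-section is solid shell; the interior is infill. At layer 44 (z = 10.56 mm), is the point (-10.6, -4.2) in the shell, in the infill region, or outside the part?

outside

At z = 10.56 mm: the r=10 cylinder contributes a regular 32-gon of circumradius 10. Overall, the cross-section is a single solid region. The nearest boundary edge runs (-9.81, -1.95)→(-9.24, -3.83); distance from the point to it = 1.41 mm. The point is not inside any of the regions above, so it lies outside the cross-section (1.41 mm from the nearest boundary).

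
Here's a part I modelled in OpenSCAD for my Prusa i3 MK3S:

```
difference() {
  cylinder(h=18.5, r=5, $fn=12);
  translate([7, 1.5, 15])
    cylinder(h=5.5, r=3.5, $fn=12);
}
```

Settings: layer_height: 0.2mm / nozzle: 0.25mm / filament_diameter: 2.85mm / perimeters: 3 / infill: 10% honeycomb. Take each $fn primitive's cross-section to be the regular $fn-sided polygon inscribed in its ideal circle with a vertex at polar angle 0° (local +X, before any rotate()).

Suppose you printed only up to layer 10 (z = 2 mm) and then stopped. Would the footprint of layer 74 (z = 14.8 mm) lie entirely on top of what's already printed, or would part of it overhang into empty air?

Compare the two slices. At z = 2: the cylinder: section is a regular 12-gon, circumradius r=5 (area = (12/2)·5.000²·sin(360°/12) = 75.00 mm²); the cylinder at (7, 1.5) is absent (z outside [15, 20.5]); Subtracting the remaining from the first: none of the subtracted shapes is present at this height, so the r=5 cylinder is unchanged — area = 75.00 mm². At z = 14.8: the r=5 cylinder contributes a regular 12-gon of circumradius 5 (area = (12/2)·5.000²·sin(360°/12) = 75.00 mm²); the cylinder at (7, 1.5) is not intersected at this z (z outside [15, 20.5]); After the difference (first − rest): none of the subtracted shapes is present at this height, so the r=5 cylinder is unchanged — area = 75.00 mm². Checking containment: the cross-section at z = 14.8 is a subset of the cross-section at z = 2.

entirely on top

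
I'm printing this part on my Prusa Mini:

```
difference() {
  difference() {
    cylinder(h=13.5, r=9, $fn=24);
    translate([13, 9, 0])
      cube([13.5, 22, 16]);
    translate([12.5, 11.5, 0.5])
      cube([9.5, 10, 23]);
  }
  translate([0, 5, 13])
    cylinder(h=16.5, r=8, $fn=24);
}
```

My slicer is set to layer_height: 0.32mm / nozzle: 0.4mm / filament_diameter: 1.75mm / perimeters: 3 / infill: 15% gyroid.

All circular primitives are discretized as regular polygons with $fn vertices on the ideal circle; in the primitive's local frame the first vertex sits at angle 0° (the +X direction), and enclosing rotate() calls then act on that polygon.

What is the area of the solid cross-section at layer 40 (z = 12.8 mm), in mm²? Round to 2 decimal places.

At z = 12.8 mm: the r=9 cylinder contributes a regular 24-gon of circumradius 9 (area = (24/2)·9.000²·sin(360°/24) = 251.57 mm²); the cube at (13, 9) is present — its section is the full 13.5×22 rectangle (area 297.00 mm²); the cube at (12.5, 11.5) (footprint 9.5×10) is included at this height (area 95.00 mm²); After the difference (first − rest): starting from the r=9 cylinder (251.57 mm²), the 13.5×22 cube at (13, 9) misses the remaining region (no effect); the 9.5×10 cube at (12.5, 11.5) misses the remaining region (no effect) — area = 251.57 mm²; the cylinder at (0, 5) is not intersected at this z (z outside [13, 29.5]); Taking the first minus the rest: none of the subtracted shapes is present at this height, so that combined region is unchanged — area = 251.57 mm². Overall, the cross-section is a single solid region. Net area = 251.57 mm².

251.57 mm²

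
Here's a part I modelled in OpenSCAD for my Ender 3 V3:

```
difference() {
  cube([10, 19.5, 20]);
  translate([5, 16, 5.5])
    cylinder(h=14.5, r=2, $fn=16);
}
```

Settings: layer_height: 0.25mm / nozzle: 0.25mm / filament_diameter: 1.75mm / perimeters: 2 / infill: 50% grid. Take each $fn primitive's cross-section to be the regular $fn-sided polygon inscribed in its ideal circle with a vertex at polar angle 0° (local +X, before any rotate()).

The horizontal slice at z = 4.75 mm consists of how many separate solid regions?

At z = 4.75 mm: the cube (footprint 10×19.5) is included at this height; the cylinder at (5, 16) does not reach this height (z outside [5.5, 20]); Taking the first minus the rest: none of the subtracted shapes is present at this height, so the 10×19.5 cube is unchanged — 1 connected region. The result has 1 disconnected region.

1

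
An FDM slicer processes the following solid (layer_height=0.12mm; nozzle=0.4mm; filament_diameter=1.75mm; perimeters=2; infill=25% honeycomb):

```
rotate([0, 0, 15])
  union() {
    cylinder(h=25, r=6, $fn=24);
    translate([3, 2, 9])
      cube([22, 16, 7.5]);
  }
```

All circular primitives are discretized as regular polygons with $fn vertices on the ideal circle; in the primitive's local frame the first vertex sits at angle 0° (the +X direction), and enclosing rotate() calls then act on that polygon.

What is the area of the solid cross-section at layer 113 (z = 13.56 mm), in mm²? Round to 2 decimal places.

At z = 13.56 mm: the r=6 cylinder gives a regular 24-gon of circumradius 6 (constant along its height) (area = (24/2)·6.000²·sin(360°/24) = 111.81 mm²); the 22×16 cube at (3, 2) contributes its full rectangle (area 352.00 mm²); Combining (union): the regions partially overlap — summed areas 463.81 mm² minus the doubly-counted overlap 5.13 mm² gives 458.68 mm² — area = 458.68 mm²; (whole slice rotated 15° about Z — lengths, areas and connectivity unchanged). Overall, the cross-section is a single solid region. Net area = 458.68 mm².

458.68 mm²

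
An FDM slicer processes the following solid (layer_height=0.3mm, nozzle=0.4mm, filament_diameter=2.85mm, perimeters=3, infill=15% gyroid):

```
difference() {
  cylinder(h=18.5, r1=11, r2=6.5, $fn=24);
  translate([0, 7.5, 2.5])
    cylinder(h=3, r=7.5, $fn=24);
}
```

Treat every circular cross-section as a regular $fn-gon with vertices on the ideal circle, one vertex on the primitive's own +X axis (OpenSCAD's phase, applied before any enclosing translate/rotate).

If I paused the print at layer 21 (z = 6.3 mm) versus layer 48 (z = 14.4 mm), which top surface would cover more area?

Layer 21 (z = 6.3): the cone: at t=0.341 of its height the radius interpolates to r₁+(r₂−r₁)t = 9.468, giving a regular 24-gon of that circumradius (area = (24/2)·9.468²·sin(360°/24) = 278.39 mm²); the cylinder at (0, 7.5) is absent (z outside [2.5, 5.5]); Subtracting the remaining from the first: none of the subtracted shapes is present at this height, so the cone is unchanged — area = 278.39 mm². So its area = 278.39 mm². Layer 48 (z = 14.4): the cone: at t=0.778 of its height the radius interpolates to r₁+(r₂−r₁)t = 7.497, giving a regular 24-gon of that circumradius (area = (24/2)·7.497²·sin(360°/24) = 174.58 mm²); the cylinder at (0, 7.5) does not reach this height (z outside [2.5, 5.5]); Subtracting the remaining from the first: none of the subtracted shapes is present at this height, so the cone is unchanged — area = 174.58 mm². So its area = 174.58 mm². Layer 21 is larger (278.39 vs 174.58 mm²).

layer 21 (z = 6.3 mm)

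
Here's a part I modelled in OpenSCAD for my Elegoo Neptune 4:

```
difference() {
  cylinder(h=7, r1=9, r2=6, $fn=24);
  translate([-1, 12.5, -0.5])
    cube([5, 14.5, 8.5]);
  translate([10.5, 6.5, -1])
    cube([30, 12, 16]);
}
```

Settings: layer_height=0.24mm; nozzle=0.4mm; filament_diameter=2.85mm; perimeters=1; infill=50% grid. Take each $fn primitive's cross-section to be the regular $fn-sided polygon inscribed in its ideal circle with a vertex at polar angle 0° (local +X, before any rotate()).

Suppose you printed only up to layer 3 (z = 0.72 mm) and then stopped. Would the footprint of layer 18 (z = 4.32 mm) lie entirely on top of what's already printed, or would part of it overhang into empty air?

entirely on top

Compare the two slices. At z = 0.72: the cone contributes a regular 24-gon of circumradius 8.691 (interpolated between r1=9 and r2=6 at t=0.103) (area = (24/2)·8.691²·sin(360°/24) = 234.62 mm²); the 5×14.5 cube at (-1, 12.5) contributes its full rectangle (area 72.50 mm²); the cube at (10.5, 6.5) is present — its section is the full 30×12 rectangle (area 360.00 mm²); Subtracting the remaining from the first: starting from the cone (234.62 mm²), the 5×14.5 cube at (-1, 12.5) misses the remaining region (no effect); the 30×12 cube at (10.5, 6.5) misses the remaining region (no effect) — area = 234.62 mm². At z = 4.32: the cone contributes a regular 24-gon of circumradius 7.149 (interpolated between r1=9 and r2=6 at t=0.617) (area = (24/2)·7.149²·sin(360°/24) = 158.71 mm²); the 5×14.5 cube at (-1, 12.5) contributes its full rectangle (area 72.50 mm²); the cube at (10.5, 6.5) is present — its section is the full 30×12 rectangle (area 360.00 mm²); Taking the first minus the rest: starting from the cone (158.71 mm²), the 5×14.5 cube at (-1, 12.5) misses the remaining region (no effect); the 30×12 cube at (10.5, 6.5) misses the remaining region (no effect) — area = 158.71 mm². Checking containment: the cross-section at z = 4.32 is a subset of the cross-section at z = 0.72.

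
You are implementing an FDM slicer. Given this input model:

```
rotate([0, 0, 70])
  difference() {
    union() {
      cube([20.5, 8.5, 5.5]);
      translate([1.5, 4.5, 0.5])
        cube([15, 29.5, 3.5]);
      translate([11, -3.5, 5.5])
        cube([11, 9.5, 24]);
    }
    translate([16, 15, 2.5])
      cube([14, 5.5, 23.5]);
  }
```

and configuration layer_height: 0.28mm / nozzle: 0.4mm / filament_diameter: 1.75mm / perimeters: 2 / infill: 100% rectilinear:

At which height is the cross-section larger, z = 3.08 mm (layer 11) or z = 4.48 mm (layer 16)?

layer 11 (z = 3.08 mm)

Layer 11 (z = 3.08): the cube (footprint 20.5×8.5) is included at this height (area 174.25 mm²); the 15×29.5 cube at (1.5, 4.5) contributes its full rectangle (area 442.50 mm²); the cube at (11, -3.5) is absent (z outside [5.5, 29.5]); Taking the union: the regions partially overlap — summed areas 616.75 mm² minus the doubly-counted overlap 60.00 mm² gives 556.75 mm² — area = 556.75 mm²; the cube at (16, 15) is present — its section is the full 14×5.5 rectangle (area 77.00 mm²); Subtracting the remaining from the first: starting from that combined region (556.75 mm²), the 14×5.5 cube at (16, 15) partially overlaps it — only the 2.75 mm² overlap (of its 77.00 mm²) is removed, clipping the outline — area = 554.00 mm²; (rotated 70° about Z; rotation is an isometry so areas/perimeters/island counts are preserved). So its area = 554.00 mm². Layer 16 (z = 4.48): the 20.5×8.5 cube contributes its full rectangle (area 174.25 mm²); the cube at (1.5, 4.5) is not intersected at this z (z outside [0.5, 4]); the cube at (11, -3.5) does not reach this height (z outside [5.5, 29.5]); Merging all regions: only the 20.5×8.5 cube is present, so the union is just that shape — area = 174.25 mm²; the cube at (16, 15) (footprint 14×5.5) is included at this height (area 77.00 mm²); Taking the first minus the rest: starting from that combined region (174.25 mm²), the 14×5.5 cube at (16, 15) misses the remaining region (no effect) — area = 174.25 mm²; (rotated 70° about Z; rotation is an isometry so areas/perimeters/island counts are preserved). So its area = 174.25 mm². Layer 11 is larger (554.00 vs 174.25 mm²).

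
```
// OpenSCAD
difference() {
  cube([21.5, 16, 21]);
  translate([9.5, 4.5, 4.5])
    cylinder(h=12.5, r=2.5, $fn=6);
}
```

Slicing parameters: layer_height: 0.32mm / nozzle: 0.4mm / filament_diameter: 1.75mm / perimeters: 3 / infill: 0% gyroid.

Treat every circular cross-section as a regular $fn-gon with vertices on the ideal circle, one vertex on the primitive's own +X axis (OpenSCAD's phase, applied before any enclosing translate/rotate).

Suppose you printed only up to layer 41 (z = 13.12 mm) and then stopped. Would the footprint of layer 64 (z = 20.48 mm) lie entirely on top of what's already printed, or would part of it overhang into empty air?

Compare the two slices. At z = 13.12: the 21.5×16 cube contributes its full rectangle (area 344.00 mm²); the r=2.5 cylinder at (9.5, 4.5) gives a regular 6-gon of circumradius 2.5 (constant along its height) (area = (6/2)·2.500²·sin(360°/6) = 16.24 mm²); Taking the first minus the rest: starting from the 21.5×16 cube (344.00 mm²), the r=2.5 cylinder at (9.5, 4.5) lies wholly inside it (removes its full 16.24 mm² and its 15.00 mm outline becomes a hole wall) — area = 327.76 mm². At z = 20.48: the 21.5×16 cube contributes its full rectangle (area 344.00 mm²); the cylinder at (9.5, 4.5) does not reach this height (z outside [4.5, 17]); Taking the first minus the rest: none of the subtracted shapes is present at this height, so the 21.5×16 cube is unchanged — area = 344.00 mm². Checking containment: at z = 20.48 the cross-section extends beyond the z = 13.12 cross-section by about 16.24 mm².

part overhangs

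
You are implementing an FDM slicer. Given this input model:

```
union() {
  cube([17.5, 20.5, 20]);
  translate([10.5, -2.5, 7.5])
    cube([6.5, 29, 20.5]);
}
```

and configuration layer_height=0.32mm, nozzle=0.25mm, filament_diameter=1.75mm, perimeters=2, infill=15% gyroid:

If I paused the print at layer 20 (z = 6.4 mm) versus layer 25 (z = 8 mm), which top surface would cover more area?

Layer 20 (z = 6.4): the cube (footprint 17.5×20.5) is included at this height (area 358.75 mm²); the cube at (10.5, -2.5) does not reach this height (z outside [7.5, 28]); Combining (union): only the 17.5×20.5 cube is present, so the union is just that shape — area = 358.75 mm². So its area = 358.75 mm². Layer 25 (z = 8): the 17.5×20.5 cube contributes its full rectangle (area 358.75 mm²); the 6.5×29 cube at (10.5, -2.5) contributes its full rectangle (area 188.50 mm²); Merging all regions: the regions partially overlap — summed areas 547.25 mm² minus the doubly-counted overlap 133.25 mm² gives 414.00 mm² — area = 414.00 mm². So its area = 414.00 mm². Layer 25 is larger (414.00 vs 358.75 mm²).

layer 25 (z = 8 mm)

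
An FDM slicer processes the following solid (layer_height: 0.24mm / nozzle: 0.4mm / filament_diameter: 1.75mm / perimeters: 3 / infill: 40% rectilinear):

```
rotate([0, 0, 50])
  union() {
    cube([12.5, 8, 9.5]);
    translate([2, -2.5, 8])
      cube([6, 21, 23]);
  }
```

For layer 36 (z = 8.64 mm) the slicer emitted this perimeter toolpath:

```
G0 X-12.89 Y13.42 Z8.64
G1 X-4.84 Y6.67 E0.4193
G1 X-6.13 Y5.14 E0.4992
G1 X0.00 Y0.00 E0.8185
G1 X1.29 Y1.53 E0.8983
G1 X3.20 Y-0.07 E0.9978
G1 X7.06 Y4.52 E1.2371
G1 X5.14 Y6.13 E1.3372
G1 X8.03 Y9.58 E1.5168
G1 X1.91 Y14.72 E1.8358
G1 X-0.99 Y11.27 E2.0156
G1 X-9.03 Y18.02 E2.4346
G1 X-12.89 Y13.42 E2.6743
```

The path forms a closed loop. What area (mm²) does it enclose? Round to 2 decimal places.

178.02 mm²

Apply the shoelace formula to the sequence of (X, Y) vertices; enclosed area = 178.02 mm².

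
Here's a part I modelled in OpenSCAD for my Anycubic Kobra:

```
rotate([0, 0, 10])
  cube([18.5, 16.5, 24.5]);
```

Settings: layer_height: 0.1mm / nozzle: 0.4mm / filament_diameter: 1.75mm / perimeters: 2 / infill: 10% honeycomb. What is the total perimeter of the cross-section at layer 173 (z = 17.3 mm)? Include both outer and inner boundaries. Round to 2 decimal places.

70.00 mm

At z = 17.3 mm: the cube (footprint 18.5×16.5) is included at this height (perimeter 70.00 mm); (rotated 10° about Z; rotation is an isometry so areas/perimeters/island counts are preserved). Overall, the cross-section is a single solid region. Total boundary length (outer) = 70.00 mm.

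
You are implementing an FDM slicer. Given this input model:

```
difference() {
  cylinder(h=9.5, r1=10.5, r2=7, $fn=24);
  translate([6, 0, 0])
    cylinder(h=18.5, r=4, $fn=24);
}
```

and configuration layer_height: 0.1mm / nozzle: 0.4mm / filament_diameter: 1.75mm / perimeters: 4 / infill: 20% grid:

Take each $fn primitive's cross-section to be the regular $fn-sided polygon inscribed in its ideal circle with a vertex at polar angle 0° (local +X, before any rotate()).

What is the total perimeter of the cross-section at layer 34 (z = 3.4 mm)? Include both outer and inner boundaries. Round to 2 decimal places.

70.49 mm

At z = 3.4 mm: the cone contributes a regular 24-gon of circumradius 9.247 (interpolated between r1=10.5 and r2=7 at t=0.358) (perimeter = 2·24·9.247·sin(180°/24) = 57.94 mm); the cylinder at (6, 0): section is a regular 24-gon, circumradius r=4 (perimeter = 2·24·4.000·sin(180°/24) = 25.06 mm); After the difference (first − rest): starting from the cone, the r=4 cylinder at (6, 0) partially overlaps it — only the 46.53 mm² overlap (of its 49.69 mm²) is removed, clipping the outline — boundary = 70.49 mm. Overall, the cross-section is a single solid region. Total boundary length (outer) = 70.49 mm.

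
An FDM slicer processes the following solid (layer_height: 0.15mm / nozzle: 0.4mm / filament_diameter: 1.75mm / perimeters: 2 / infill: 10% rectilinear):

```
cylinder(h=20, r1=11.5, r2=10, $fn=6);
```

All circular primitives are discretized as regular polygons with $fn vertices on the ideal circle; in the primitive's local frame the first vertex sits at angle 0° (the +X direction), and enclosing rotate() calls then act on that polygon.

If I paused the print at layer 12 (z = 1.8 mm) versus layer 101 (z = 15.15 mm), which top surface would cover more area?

layer 12 (z = 1.8 mm)

Layer 12 (z = 1.8): the cone (r1=11.5→r2=10) has section circumradius 11.365 here — a regular 6-gon (area = (6/2)·11.365²·sin(360°/6) = 335.58 mm²). So its area = 335.58 mm². Layer 101 (z = 15.15): the cone: at t=0.758 of its height the radius interpolates to r₁+(r₂−r₁)t = 10.364, giving a regular 6-gon of that circumradius (area = (6/2)·10.364²·sin(360°/6) = 279.05 mm²). So its area = 279.05 mm². Layer 12 is larger (335.58 vs 279.05 mm²).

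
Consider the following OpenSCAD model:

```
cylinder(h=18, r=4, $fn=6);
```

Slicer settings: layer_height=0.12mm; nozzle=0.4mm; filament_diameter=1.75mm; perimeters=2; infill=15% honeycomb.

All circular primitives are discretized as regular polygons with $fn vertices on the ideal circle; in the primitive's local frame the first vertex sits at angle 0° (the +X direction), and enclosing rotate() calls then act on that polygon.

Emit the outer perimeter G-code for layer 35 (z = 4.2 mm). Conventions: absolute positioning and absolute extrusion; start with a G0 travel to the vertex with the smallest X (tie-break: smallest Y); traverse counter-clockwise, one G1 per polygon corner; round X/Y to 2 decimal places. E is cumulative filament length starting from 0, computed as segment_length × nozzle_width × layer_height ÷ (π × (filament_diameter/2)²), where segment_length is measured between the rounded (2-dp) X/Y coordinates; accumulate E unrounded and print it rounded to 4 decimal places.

G0 X-4.00 Y0.00 Z4.20
G1 X-2.00 Y-3.46 E0.0798
G1 X2.00 Y-3.46 E0.1596
G1 X4.00 Y0.00 E0.2393
G1 X2.00 Y3.46 E0.3191
G1 X-2.00 Y3.46 E0.3989
G1 X-4.00 Y0.00 E0.4787

At z = 4.2 mm: the r=4 cylinder gives a regular 6-gon of circumradius 4 (constant along its height). The outline is a single polygon with 6 vertices. Extrusion per mm of travel: 0.4 × 0.12 / (π × 0.875²) = 0.019956. Accumulating E over each segment gives final E = 0.4787.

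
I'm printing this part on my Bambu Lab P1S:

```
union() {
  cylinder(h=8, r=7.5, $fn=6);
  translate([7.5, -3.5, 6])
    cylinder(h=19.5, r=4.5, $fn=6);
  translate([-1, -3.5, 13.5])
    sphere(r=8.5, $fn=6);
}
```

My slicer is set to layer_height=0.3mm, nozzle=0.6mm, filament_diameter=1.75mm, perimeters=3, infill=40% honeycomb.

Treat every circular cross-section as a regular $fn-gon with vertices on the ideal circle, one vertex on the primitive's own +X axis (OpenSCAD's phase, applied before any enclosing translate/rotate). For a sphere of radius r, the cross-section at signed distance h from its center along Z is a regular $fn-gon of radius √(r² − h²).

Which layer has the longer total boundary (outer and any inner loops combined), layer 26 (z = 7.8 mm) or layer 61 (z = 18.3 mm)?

layer 26 (z = 7.8 mm)

Layer 26 (z = 7.8): the r=7.5 cylinder gives a regular 6-gon of circumradius 7.5 (constant along its height) (perimeter = 2·6·7.500·sin(180°/6) = 45.00 mm); the cylinder at (7.5, -3.5): section is a regular 6-gon, circumradius r=4.5 (perimeter = 2·6·4.500·sin(180°/6) = 27.00 mm); the sphere at (-1, -3.5): section is a regular 6-gon, circumradius = √(r²−h²) = √(8.5²−5.7²) = 6.306 (perimeter = 2·6·6.306·sin(180°/6) = 37.83 mm); Merging all regions: the regions partially overlap (shared area 89.56 mm²), so the edge portions inside another operand are dropped and the merged outline is re-measured after clipping — boundary = 60.69 mm. So its perimeter = 60.69 mm. Layer 61 (z = 18.3): the cylinder does not reach this height (z outside [0, 8]); the r=4.5 cylinder at (7.5, -3.5) gives a regular 6-gon of circumradius 4.5 (constant along its height) (perimeter = 2·6·4.500·sin(180°/6) = 27.00 mm); the sphere at (-1, -3.5): section is a regular 6-gon, circumradius = √(r²−h²) = √(8.5²−4.8²) = 7.015 (perimeter = 2·6·7.015·sin(180°/6) = 42.09 mm); Merging all regions: the regions partially overlap (shared area 7.87 mm²), so the edge portions inside another operand are dropped and the merged outline is re-measured after clipping — boundary = 57.03 mm. So its perimeter = 57.03 mm. Layer 26 is larger (60.69 vs 57.03 mm).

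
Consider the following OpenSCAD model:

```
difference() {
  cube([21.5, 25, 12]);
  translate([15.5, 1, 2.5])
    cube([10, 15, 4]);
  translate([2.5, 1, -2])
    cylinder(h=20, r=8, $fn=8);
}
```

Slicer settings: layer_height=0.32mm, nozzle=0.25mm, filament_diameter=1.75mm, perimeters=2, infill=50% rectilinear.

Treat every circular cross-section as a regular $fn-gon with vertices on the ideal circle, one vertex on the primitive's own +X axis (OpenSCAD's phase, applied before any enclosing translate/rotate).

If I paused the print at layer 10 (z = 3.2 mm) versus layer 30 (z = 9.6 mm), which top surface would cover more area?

layer 30 (z = 9.6 mm)

Layer 10 (z = 3.2): the 21.5×25 cube contributes its full rectangle (area 537.50 mm²); the cube at (15.5, 1) (footprint 10×15) is included at this height (area 150.00 mm²); the cylinder at (2.5, 1): section is a regular 8-gon, circumradius r=8 (area = (8/2)·8.000²·sin(360°/8) = 181.02 mm²); Taking the first minus the rest: starting from the 21.5×25 cube (537.50 mm²), the 10×15 cube at (15.5, 1) partially overlaps it — only the 90.00 mm² overlap (of its 150.00 mm²) is removed, clipping the outline; the r=8 cylinder at (2.5, 1) partially overlaps it — only the 74.25 mm² overlap (of its 181.02 mm²) is removed, clipping the outline — area = 373.25 mm². So its area = 373.25 mm². Layer 30 (z = 9.6): the cube (footprint 21.5×25) is included at this height (area 537.50 mm²); the cube at (15.5, 1) is not intersected at this z (z outside [2.5, 6.5]); the cylinder at (2.5, 1): section is a regular 8-gon, circumradius r=8 (area = (8/2)·8.000²·sin(360°/8) = 181.02 mm²); After the difference (first − rest): starting from the 21.5×25 cube (537.50 mm²), the r=8 cylinder at (2.5, 1) partially overlaps it — only the 74.25 mm² overlap (of its 181.02 mm²) is removed, clipping the outline — area = 463.25 mm². So its area = 463.25 mm². Layer 30 is larger (463.25 vs 373.25 mm²).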